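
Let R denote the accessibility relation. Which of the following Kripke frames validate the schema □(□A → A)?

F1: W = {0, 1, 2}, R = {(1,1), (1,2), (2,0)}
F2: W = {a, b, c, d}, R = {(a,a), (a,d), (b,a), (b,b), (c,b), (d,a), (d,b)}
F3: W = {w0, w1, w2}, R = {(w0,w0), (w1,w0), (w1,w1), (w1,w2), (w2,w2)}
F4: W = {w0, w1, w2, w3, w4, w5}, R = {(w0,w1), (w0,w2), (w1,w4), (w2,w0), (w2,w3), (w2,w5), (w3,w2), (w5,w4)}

The schema corresponds to shift-reflexivity: ∀x ∀y (Rxy → Ryy).
F1: fails — R12 but not R22.
F2: fails — Rad but not Rdd.
F3: ✓.
F4: fails — Rw3w2 but not Rw2w2.
Valid on: F3.

F3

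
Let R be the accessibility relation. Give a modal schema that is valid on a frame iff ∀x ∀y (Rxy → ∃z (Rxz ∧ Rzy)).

This is density; the standard corresponding axiom is C4: □□s → □s.
Suppose □□s→□s is valid. Take Rxy and set V(s)={w : xR²w}. Then □□s at x, so □s at x, so s at y, i.e. ∃z(Rxz∧Rzy).

□□s → □s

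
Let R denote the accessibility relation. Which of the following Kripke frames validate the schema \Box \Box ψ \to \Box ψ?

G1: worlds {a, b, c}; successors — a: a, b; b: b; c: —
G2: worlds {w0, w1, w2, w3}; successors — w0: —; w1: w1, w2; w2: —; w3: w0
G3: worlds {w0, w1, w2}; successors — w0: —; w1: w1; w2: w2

G1, G3

Frame correspondent (Sahlqvist): \forall x \forall y (Rxy \to \exists z (Rxz \wedge Rzy)) — i.e. density.
G1: holds.
G2: fails — Rw3w0 but no z with Rw3z and Rzw0.
G3: holds.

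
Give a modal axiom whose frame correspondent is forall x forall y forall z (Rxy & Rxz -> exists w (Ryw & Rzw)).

A defining formula is ◇□q → □◇q (the .2 axiom).
Suppose ◇□q→□◇q is valid. Take Rxy, Rxz and set V(q)={w : Ryw}. Then □q at y so ◇□q at x, so □◇q at x, so ◇q at z, giving w with Rzw and Ryw.

◇□q → □◇q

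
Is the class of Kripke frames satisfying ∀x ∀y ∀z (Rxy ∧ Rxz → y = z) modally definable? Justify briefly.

This is a Sahlqvist condition; the CD axiom ◇q → □q defines it.
Suppose ◇q→□q is valid. Take Rxy, Rxz and set V(q)={y}. Then ◇q at x, so □q at x, so q at z, i.e. z=y.

Definable; ◇q → □q defines it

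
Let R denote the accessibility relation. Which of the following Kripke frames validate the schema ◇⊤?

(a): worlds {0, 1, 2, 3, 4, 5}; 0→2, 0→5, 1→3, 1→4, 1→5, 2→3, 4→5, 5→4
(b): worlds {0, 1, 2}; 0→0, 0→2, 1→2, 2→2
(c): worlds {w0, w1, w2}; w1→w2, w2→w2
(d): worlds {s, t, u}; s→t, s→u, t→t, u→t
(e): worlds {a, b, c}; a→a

Frame correspondent (Sahlqvist): ∀x ∃y Rxy — i.e. seriality.
(a): fails — world 3 has no successor.
(b): condition met.
(c): fails — world w0 has no successor.
(d): condition met.
(e): fails — world b has no successor.

(b), (d)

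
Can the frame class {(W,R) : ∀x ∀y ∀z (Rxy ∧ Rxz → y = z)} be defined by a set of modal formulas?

Yes — defined by ◇p → □p

Yes: it is partial functionality, defined by the CD schema ◇p → □p.
Suppose ◇p→□p is valid. Take Rxy, Rxz and set V(p)={y}. Then ◇p at x, so □p at x, so p at z, i.e. z=y.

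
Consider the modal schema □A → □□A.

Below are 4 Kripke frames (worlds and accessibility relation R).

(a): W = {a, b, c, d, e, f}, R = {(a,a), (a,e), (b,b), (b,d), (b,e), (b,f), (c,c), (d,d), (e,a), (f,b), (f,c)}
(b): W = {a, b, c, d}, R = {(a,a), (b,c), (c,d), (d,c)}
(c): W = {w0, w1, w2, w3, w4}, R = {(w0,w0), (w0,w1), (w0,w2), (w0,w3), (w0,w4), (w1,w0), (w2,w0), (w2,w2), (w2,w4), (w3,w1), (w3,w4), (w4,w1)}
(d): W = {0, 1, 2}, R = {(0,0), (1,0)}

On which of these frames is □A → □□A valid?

Frame correspondent (Sahlqvist): ∀x ∀y ∀z (Rxy ∧ Ryz → Rxz) — i.e. transitivity.
(a): fails — Rbf and Rfc but not Rbc.
(b): fails — Rbc and Rcd but not Rbd.
(c): fails — Rw1w0 and Rw0w4 but not Rw1w4.
(d): satisfies the condition.

(d)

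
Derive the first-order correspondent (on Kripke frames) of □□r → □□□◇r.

This is a Sahlqvist (Geach-type) schema ◇^0□^2r → □^3◇^1r.
Minimal-valuation argument: fix x; take any y with xR^0y and any z with xR^3z. Set V(r) to the set of worlds R-reachable from y in exactly 2 steps. Then □^2r holds at y, so the antecedent holds at x; validity forces ◇^1r at z, giving a w with zR^1w and yR^2w.
First-order correspondent: ∀x ∀z (xR³z → ∃w (xR²w ∧ zRw)).

∀x ∀z (xR³z → ∃w (xR²w ∧ zRw))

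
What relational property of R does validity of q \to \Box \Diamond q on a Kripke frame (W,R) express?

Suppose q→□◇q is valid. Take Rxy and set V(q)={x}. Then q at x, so □◇q at x, so ◇q at y, so some z with Ryz has q; z=x, i.e. Ryx.

Symmetry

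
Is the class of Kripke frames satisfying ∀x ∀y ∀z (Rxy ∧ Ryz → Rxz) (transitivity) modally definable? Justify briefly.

Yes, by □p → □□p

The condition is transitivity. A defining modal formula is □p → □□p.
Suppose □p→□□p is valid. Take Rxy, Ryz and set V(p)={w : Rxw}. Then □p at x, so □□p at x, so □p at y, so p at z, i.e. Rxz.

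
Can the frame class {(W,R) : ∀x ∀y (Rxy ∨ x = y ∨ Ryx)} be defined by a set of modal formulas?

Not definable by any modal formula

Any modally definable frame class is closed under disjoint unions.
Take 3 disjoint single-world reflexive frames: each is trivially connected, but their disjoint union has 3 worlds with no edge between distinct components, so it is not connected.
Hence connectedness of R is not modally definable.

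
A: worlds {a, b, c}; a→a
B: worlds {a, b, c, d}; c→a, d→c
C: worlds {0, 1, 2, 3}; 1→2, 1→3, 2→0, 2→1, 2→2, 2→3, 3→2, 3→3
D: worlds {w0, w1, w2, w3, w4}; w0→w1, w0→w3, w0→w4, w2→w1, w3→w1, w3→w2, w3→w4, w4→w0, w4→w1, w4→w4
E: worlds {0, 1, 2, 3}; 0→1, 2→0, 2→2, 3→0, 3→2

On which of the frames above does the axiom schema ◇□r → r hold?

A

This is the axiom for a generalized confluence (Geach) condition; its first-order frame correspondent is ∀x ∀y (xRy → ∃w (yRw ∧ x = w)).
A: condition met.
B: fails — cRa but no w with aRw and c=w.
C: fails — 1R3 but no w with 3Rw and 1=w.
D: fails — w0Rw1 but no w with w1Rw and w0=w.
E: fails — 0R1 but no w with 1Rw and 0=w.
Valid on: A.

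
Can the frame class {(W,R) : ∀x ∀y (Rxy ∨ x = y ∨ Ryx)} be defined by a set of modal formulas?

No — not modally definable

Modal frame validity is preserved under disjoint unions.
Take 3 disjoint single-world reflexive frames: each is trivially connected, but their disjoint union has 3 worlds with no edge between distinct components, so it is not connected.
Hence connectedness of R is not modally definable.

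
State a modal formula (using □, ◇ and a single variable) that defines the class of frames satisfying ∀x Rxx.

□r → r

This is reflexivity; the standard corresponding axiom is T: □r → r.
Suppose □r→r is valid. At any x set V(r)={w : Rxw}. Then □r holds at x, so r holds at x, i.e. Rxx.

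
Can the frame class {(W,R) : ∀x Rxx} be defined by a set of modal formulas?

Definable; □r → r defines it

The condition is reflexivity. A defining modal formula is □r → r.
Suppose □r→r is valid. At any x set V(r)={w : Rxw}. Then □r holds at x, so r holds at x, i.e. Rxx.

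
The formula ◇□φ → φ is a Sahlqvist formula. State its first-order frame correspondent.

This is frame-equivalent to φ → □◇φ (substitute ¬φ for φ and contrapose).
Suppose φ→□◇φ is valid. Take Rxy and set V(φ)={x}. Then φ at x, so □◇φ at x, so ◇φ at y, so some z with Ryz has φ; z=x, i.e. Ryx.
Conversely, any frame satisfying ∀x ∀y (Rxy → Ryx) validates the schema.
So the correspondent is symmetry.

symmetry: ∀x ∀y (Rxy → Ryx)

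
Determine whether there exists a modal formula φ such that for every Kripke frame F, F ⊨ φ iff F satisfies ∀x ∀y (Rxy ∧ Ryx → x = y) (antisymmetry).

If a class were modally definable it would be closed under surjective bounded morphisms (Goldblatt–Thomason).
The 6-cycle (worlds 0,1,2,3,4,5 with 0→1→2→3→4→5→0) is antisymmetric. Sending even-indexed worlds to • and odd-indexed worlds to ∘ is a surjective bounded morphism onto the two-world frame with •↔∘, which is not antisymmetric.
Hence antisymmetry is not modally definable.

Not modally definable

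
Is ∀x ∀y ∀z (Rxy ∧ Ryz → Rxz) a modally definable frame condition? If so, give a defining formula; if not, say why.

Definable; □q → □□q defines it

Yes: it is transitivity, defined by the 4 schema □q → □□q.
Suppose □q→□□q is valid. Take Rxy, Ryz and set V(q)={w : Rxw}. Then □q at x, so □□q at x, so □q at y, so q at z, i.e. Rxz.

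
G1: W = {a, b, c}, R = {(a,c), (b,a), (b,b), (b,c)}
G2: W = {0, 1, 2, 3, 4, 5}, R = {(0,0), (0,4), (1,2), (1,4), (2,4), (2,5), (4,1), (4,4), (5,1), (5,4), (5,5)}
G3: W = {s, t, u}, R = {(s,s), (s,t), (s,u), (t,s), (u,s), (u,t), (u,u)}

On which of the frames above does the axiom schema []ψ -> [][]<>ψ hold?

G2, G3

This is the axiom for a generalized confluence (Geach) condition; its first-order frame correspondent is forall x forall z (x R^2 z -> exists w (xRw & zRw)).
G1: fails — bR²c but no w with bRw and cRw.
G2: holds.
G3: holds.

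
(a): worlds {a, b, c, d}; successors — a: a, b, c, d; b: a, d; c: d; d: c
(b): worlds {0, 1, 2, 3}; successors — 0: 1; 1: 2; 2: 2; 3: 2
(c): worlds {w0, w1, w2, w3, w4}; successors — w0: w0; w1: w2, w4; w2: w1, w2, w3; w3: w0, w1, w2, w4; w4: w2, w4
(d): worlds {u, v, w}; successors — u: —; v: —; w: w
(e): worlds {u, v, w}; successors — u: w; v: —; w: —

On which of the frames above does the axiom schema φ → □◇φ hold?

The schema corresponds to symmetry: ∀x ∀y (Rxy → Ryx).
(a): fails — Rac but not Rca.
(b): fails — R12 but not R21.
(c): fails — Rw3w1 but not Rw1w3.
(d): condition met.
(e): fails — Ruw but not Rwu.
Valid on: (d).

(d)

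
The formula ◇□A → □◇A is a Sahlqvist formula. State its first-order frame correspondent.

convergence

This is the .2 axiom.
It corresponds to convergence: ∀x ∀y ∀z (Rxy ∧ Rxz → ∃w (Ryw ∧ Rzw)).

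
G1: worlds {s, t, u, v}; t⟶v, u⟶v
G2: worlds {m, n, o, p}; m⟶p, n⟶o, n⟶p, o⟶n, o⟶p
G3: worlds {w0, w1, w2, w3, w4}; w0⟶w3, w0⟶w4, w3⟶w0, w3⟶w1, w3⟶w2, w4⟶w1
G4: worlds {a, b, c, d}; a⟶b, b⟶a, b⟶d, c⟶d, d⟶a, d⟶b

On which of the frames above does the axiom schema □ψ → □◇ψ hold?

none

The schema corresponds to a generalized confluence (Geach) condition: ∀x ∀z (xRz → ∃w (xRw ∧ zRw)).
G1: fails — tRv but no w with tRw and vRw.
G2: fails — mRp but no w with mRw and pRw.
G3: fails — w0Rw3 but no w with w0Rw and w3Rw.
G4: fails — aRb but no w with aRw and bRw.
Valid on no frame.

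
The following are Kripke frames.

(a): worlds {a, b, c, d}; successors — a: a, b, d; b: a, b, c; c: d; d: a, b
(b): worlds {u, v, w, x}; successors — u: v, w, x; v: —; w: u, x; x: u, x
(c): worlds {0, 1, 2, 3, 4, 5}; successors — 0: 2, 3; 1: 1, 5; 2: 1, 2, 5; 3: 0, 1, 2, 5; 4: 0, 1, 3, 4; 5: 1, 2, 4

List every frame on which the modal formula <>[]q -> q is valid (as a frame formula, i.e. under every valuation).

Frame correspondent (Sahlqvist): forall x forall y (Rxy -> Ryx) — i.e. symmetry.
(a): fails — Rbc but not Rcb.
(b): fails — Ruv but not Rvu.
(c): fails — R32 but not R23.
Valid on no frame.

none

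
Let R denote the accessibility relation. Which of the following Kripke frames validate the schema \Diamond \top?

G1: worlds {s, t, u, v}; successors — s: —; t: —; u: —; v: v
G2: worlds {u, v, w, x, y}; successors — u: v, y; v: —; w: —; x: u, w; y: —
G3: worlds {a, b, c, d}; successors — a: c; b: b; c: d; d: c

The schema corresponds to seriality: \forall x \exists y Rxy.
G1: fails — world s has no successor.
G2: fails — world v has no successor.
G3: condition met.
Valid on: G3.

G3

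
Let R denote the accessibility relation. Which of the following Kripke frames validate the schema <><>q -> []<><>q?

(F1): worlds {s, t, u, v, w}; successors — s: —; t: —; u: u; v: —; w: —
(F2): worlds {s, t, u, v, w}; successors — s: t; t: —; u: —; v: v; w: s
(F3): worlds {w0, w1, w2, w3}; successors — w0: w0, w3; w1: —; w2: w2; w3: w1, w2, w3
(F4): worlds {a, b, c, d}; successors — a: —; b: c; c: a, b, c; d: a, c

(F1)

This is the axiom for a generalized confluence (Geach) condition; its first-order frame correspondent is forall x forall y forall z ((x R^2 y & xRz) -> exists w (y = w & z R^2 w)).
(F1): holds.
(F2): fails — wR²t, wRs but no w* with t=w* and sR²w*.
(F3): fails — w0R²w0, w0Rw3 but no w with w0=w and w3R²w.
(F4): fails — cR²a, cRa but no w with a=w and aR²w.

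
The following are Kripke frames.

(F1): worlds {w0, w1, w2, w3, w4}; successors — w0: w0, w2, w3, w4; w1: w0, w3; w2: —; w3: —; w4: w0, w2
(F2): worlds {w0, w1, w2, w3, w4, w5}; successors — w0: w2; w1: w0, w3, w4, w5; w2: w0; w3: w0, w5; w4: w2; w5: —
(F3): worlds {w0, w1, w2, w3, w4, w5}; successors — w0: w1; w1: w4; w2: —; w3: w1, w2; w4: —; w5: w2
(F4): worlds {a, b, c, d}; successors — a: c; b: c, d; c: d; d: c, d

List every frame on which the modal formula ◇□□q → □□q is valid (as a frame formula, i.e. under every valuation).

Frame correspondent (Sahlqvist): ∀x ∀y ∀z ((xRy ∧ xR²z) → ∃w (yR²w ∧ z = w)) — i.e. a generalized confluence (Geach) condition.
(F1): fails — w0Rw2, w0R²w0 but no w with w2R²w and w0=w.
(F2): fails — w0Rw2, w0R²w0 but no w with w2R²w and w0=w.
(F3): fails — w0Rw1, w0R²w4 but no w with w1R²w and w4=w.
(F4): ✓.
Valid on: (F4).

(F4)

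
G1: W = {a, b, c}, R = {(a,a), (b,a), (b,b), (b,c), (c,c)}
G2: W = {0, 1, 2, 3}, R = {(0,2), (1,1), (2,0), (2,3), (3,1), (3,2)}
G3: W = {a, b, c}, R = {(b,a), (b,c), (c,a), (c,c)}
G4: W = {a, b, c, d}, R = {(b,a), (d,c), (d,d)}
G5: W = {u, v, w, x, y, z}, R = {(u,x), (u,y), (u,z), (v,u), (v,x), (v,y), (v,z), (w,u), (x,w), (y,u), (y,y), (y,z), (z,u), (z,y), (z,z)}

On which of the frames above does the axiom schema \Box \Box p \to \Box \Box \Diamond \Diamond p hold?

This is the axiom for a generalized confluence (Geach) condition; its first-order frame correspondent is \forall x \forall z (x R^2 z \to \exists w (x R^2 w \wedge z R^2 w)).
G1: satisfies the condition.
G2: satisfies the condition.
G3: fails — bR²a but no w with bR²w and aR²w.
G4: fails — dR²c but no w with dR²w and cR²w.
G5: fails — wR²x but no t with wR²t and xR²t.
Valid on: G1, G2.

G1, G2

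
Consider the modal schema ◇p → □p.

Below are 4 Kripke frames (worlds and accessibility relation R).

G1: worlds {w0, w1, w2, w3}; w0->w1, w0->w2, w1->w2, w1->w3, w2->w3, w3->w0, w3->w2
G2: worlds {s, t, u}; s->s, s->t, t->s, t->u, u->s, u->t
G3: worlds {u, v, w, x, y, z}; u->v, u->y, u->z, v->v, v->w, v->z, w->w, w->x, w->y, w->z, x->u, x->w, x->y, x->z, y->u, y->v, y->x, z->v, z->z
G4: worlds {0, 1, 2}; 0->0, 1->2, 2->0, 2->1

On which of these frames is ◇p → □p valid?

Frame correspondent (Sahlqvist): ∀x ∀y ∀z (Rxy ∧ Rxz → y = z) — i.e. partial functionality.
G1: fails — w0 sees both w1 and w2.
G2: fails — s sees both s and t.
G3: fails — u sees both v and y.
G4: fails — 2 sees both 0 and 1.

none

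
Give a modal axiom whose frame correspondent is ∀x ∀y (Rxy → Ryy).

□(□ψ → ψ)

The condition is shift-reflexivity. The T□ schema □(□ψ → ψ) defines it.
Suppose □(□ψ→ψ) is valid. Take Rxy and set V(ψ)={w : Ryw}. Then at y, □ψ holds; since □(□ψ→ψ) at x, □ψ→ψ at y, so ψ at y, i.e. Ryy.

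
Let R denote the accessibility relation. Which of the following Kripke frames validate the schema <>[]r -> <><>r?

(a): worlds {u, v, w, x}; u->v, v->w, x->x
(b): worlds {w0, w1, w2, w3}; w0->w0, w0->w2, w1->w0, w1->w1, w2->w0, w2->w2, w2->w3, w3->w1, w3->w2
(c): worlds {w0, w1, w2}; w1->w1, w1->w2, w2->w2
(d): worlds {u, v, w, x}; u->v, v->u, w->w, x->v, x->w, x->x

(b), (c), (d)

Frame correspondent (Sahlqvist): forall x forall y (xRy -> exists w (yRw & x R^2 w)) — i.e. a generalized confluence (Geach) condition.
(a): fails — vRw but no t with wRt and vR²t.
(b): condition met.
(c): condition met.
(d): condition met.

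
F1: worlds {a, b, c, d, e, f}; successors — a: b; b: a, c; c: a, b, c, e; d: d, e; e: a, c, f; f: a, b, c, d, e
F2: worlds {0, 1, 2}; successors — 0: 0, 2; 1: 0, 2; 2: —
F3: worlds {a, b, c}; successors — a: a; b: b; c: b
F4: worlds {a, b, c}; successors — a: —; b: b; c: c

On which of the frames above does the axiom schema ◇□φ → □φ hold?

This is the axiom for the Euclidean property; its first-order frame correspondent is ∀x ∀y ∀z (Rxy ∧ Rxz → Ryz).
F1: fails — Rab and Rab but not Rbb.
F2: fails — R02 and R00 but not R20.
F3: condition met.
F4: condition met.

F3, F4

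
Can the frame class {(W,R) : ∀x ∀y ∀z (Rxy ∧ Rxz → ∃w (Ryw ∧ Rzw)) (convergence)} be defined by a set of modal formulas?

Yes — defined by ◇□p → □◇p

Yes: it is convergence, defined by the .2 schema ◇□p → □◇p.
Suppose ◇□p→□◇p is valid. Take Rxy, Rxz and set V(p)={w : Ryw}. Then □p at y so ◇□p at x, so □◇p at x, so ◇p at z, giving w with Rzw and Ryw.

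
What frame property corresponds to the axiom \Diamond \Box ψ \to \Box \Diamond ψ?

Suppose ◇□ψ→□◇ψ is valid. Take Rxy, Rxz and set V(ψ)={w : Ryw}. Then □ψ at y so ◇□ψ at x, so □◇ψ at x, so ◇ψ at z, giving w with Rzw and Ryw.

convergence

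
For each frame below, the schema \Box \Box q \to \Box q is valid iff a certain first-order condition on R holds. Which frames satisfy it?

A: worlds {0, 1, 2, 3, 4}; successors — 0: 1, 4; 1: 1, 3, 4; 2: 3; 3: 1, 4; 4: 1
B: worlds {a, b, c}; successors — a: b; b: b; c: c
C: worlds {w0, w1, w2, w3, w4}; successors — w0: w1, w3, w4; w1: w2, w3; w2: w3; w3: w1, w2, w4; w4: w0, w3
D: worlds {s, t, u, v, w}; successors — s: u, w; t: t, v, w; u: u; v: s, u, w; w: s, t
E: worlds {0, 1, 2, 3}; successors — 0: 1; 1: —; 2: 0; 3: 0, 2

B

This is the axiom for density; its first-order frame correspondent is \forall x \forall y (Rxy \to \exists z (Rxz \wedge Rzy)).
A: fails — R23 but no z with R2z and Rz3.
B: holds.
C: fails — Rw3w1 but no z with Rw3z and Rzw1.
D: fails — Rsw but no z with Rsz and Rzw.
E: fails — R01 but no z with R0z and Rz1.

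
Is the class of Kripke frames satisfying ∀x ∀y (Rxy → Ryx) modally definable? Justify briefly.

Yes — defined by q → □◇q

The condition is symmetry. A defining modal formula is q → □◇q.
Suppose q→□◇q is valid. Take Rxy and set V(q)={x}. Then q at x, so □◇q at x, so ◇q at y, so some z with Ryz has q; z=x, i.e. Ryx.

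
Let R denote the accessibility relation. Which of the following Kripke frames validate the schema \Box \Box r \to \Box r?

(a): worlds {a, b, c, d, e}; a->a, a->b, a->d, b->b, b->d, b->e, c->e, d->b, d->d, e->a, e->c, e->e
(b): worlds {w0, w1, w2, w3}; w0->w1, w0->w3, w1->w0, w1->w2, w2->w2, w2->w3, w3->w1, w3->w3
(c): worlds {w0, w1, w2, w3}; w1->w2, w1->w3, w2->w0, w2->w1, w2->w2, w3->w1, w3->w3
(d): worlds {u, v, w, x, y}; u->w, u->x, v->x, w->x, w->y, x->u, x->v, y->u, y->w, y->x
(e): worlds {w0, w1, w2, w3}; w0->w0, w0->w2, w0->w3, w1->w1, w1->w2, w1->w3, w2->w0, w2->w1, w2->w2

(a), (c), (e)

Frame correspondent (Sahlqvist): \forall x \forall y (Rxy \to \exists z (Rxz \wedge Rzy)) — i.e. density.
(a): ✓.
(b): fails — Rw1w0 but no z with Rw1z and Rzw0.
(c): ✓.
(d): fails — Ruw but no z with Ruz and Rzw.
(e): ✓.
Valid on: (a), (c), (e).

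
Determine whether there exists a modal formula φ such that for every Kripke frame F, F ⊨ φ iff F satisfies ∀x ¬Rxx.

Any modally definable frame class is closed under surjective bounded morphisms.
The 3-cycle (worlds s,t,u with s→t→u→s) is irreflexive, and the map sending every world to a single reflexive point • is a surjective bounded morphism (forth: every edge maps to (•,•); back: every world has a successor). So any modal formula valid on the 3-cycle is also valid on the reflexive point, which is not irreflexive.
So the class is not modally definable.

No — not modally definable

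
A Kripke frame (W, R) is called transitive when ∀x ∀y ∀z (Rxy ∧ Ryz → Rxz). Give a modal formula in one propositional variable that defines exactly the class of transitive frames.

□ψ → □□ψ

A defining formula is □ψ → □□ψ (the 4 axiom).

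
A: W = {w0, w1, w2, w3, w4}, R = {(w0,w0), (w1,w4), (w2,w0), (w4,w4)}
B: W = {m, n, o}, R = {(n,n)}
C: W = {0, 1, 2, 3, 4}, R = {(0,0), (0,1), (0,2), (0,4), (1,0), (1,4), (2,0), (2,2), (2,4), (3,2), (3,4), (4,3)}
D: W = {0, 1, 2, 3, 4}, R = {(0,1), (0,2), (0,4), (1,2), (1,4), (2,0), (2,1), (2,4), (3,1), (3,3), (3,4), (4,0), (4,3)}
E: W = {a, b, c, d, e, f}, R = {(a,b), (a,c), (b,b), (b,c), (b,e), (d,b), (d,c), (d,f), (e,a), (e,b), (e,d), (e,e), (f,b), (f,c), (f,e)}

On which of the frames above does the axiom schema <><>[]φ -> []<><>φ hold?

A, B, D

The schema corresponds to a generalized confluence (Geach) condition: forall x forall y forall z ((x R^2 y & xRz) -> exists w (yRw & z R^2 w)).
A: satisfies the condition.
B: satisfies the condition.
C: fails — 0R²4, 0R4 but no w with 4Rw and 4R²w.
D: satisfies the condition.
E: fails — aR²b, aRc but no w with bRw and cR²w.
Valid on: A, B, D.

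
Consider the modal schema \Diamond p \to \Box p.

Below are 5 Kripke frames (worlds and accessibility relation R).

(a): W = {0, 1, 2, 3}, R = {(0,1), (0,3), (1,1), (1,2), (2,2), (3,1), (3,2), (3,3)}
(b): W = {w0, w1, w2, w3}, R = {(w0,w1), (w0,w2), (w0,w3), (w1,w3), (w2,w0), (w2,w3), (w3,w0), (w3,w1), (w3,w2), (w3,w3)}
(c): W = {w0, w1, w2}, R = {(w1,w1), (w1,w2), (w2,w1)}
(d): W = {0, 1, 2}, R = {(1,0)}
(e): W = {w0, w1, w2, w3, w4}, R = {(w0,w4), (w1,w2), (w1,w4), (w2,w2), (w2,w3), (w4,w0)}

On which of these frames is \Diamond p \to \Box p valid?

(d)

The schema corresponds to partial functionality: \forall x \forall y \forall z (Rxy \wedge Rxz \to y = z).
(a): fails — 0 sees both 1 and 3.
(b): fails — w0 sees both w1 and w2.
(c): fails — w1 sees both w1 and w2.
(d): ✓.
(e): fails — w1 sees both w2 and w4.
Valid on: (d).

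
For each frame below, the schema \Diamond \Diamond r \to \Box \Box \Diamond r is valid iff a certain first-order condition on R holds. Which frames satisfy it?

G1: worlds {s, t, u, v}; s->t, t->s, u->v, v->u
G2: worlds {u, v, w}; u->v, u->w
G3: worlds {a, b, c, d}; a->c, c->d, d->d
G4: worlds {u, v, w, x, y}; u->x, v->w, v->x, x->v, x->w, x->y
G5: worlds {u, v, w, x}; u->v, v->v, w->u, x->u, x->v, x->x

G2, G3

Frame correspondent (Sahlqvist): \forall x \forall y \forall z ((x R^2 y \wedge x R^2 z) \to \exists w (y = w \wedge zRw)) — i.e. a generalized confluence (Geach) condition.
G1: fails — sR²s, sR²s but no w with s=w and sRw.
G2: ✓.
G3: ✓.
G4: fails — uR²v, uR²v but no t with v=t and vRt.
G5: fails — xR²u, xR²u but no t with u=t and uRt.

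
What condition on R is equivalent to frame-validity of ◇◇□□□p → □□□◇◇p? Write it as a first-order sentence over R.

This is a Sahlqvist (Geach-type) schema ◇^2□^3p → □^3◇^2p.
First-order correspondent: ∀x ∀y ∀z ((xR²y ∧ xR³z) → ∃w (yR³w ∧ zR²w)).

∀x ∀y ∀z ((xR²y ∧ xR³z) → ∃w (yR³w ∧ zR²w))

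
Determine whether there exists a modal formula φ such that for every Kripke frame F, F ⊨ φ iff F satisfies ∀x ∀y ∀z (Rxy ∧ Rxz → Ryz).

The condition is the Euclidean property. A defining modal formula is ◇q → □◇q.

Definable; ◇q → □◇q defines it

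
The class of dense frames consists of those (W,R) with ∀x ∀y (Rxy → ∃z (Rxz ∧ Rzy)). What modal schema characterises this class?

□□p → □p

A defining formula is □□p → □p (the C4 axiom).
Suppose □□p→□p is valid. Take Rxy and set V(p)={w : xR²w}. Then □□p at x, so □p at x, so p at y, i.e. ∃z(Rxz∧Rzy).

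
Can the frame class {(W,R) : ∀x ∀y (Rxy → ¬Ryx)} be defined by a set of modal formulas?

Not definable by any modal formula

Modal frame validity is preserved under surjective bounded morphisms.
The 3-cycle (worlds s,t,u with s→t→u→s) is asymmetric. Mapping every world to a single reflexive point • is a surjective bounded morphism, and the reflexive point is not asymmetric (R•• but asymmetry requires ¬R••).
So no modal formula (or set of formulas) defines exactly the asymmetric frames.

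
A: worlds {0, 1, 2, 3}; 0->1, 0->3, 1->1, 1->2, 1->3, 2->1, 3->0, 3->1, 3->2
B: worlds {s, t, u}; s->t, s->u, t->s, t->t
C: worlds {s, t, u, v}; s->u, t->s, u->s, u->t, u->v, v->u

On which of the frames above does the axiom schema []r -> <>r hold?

A, C

Frame correspondent (Sahlqvist): forall x exists y Rxy — i.e. seriality.
A: ✓.
B: fails — world u has no successor.
C: ✓.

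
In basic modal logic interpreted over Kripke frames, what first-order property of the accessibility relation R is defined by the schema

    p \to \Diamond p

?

Replacing p by ¬p and contraposing gives the equivalent schema □p → p.
Suppose □p→p is valid. At any x set V(p)={w : Rxw}. Then □p holds at x, so p holds at x, i.e. Rxx.

reflexivity: \forall x Rxx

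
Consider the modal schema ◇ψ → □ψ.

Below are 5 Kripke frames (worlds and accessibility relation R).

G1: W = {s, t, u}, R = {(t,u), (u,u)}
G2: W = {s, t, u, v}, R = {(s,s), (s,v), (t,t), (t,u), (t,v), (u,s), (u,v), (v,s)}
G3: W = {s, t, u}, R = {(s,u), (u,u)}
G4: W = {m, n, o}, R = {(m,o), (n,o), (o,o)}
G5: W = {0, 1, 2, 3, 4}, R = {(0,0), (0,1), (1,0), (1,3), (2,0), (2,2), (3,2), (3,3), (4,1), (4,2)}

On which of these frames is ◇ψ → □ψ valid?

Frame correspondent (Sahlqvist): ∀x ∀y ∀z (Rxy ∧ Rxz → y = z) — i.e. partial functionality.
G1: holds.
G2: fails — s sees both s and v.
G3: holds.
G4: holds.
G5: fails — 0 sees both 0 and 1.
Valid on: G1, G3, G4.

G1, G3, G4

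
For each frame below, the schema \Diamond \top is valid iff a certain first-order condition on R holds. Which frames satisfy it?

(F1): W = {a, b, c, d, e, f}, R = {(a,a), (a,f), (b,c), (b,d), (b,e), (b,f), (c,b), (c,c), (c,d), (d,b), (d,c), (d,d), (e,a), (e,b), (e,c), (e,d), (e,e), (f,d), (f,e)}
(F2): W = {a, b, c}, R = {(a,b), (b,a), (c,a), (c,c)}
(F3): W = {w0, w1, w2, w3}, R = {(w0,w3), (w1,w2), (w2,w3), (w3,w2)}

This is the axiom for seriality; its first-order frame correspondent is \forall x \exists y Rxy.
(F1): satisfies the condition.
(F2): satisfies the condition.
(F3): satisfies the condition.
Valid on: (F1), (F2), (F3).

(F1), (F2), (F3)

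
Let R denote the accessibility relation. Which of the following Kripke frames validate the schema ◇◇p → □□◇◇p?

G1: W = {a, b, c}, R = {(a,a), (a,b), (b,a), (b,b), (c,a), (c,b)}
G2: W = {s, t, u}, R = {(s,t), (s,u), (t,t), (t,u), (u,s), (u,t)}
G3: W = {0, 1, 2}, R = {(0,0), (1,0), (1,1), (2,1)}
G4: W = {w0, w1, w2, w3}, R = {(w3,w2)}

G1, G4

The schema corresponds to a generalized confluence (Geach) condition: ∀x ∀y ∀z ((xR²y ∧ xR²z) → ∃w (y = w ∧ zR²w)).
G1: satisfies the condition.
G2: fails — sR²s, sR²u but no w with s=w and uR²w.
G3: fails — 1R²1, 1R²0 but no w with 1=w and 0R²w.
G4: satisfies the condition.
Valid on: G1, G4.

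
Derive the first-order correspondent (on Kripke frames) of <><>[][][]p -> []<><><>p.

This is a Sahlqvist (Geach-type) schema ◇^2□^3p → □^1◇^3p.
Minimal-valuation argument: fix x; take any y with xR^2y and any z with xR^1z. Set V(p) to the set of worlds R-reachable from y in exactly 3 steps. Then □^3p holds at y, so the antecedent holds at x; validity forces ◇^3p at z, giving a w with zR^3w and yR^3w.
First-order correspondent: forall x forall y forall z ((x R^2 y & xRz) -> exists w (y R^3 w & z R^3 w)).

forall x forall y forall z ((x R^2 y & xRz) -> exists w (y R^3 w & z R^3 w))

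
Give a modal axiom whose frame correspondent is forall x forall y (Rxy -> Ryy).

□(□ψ → ψ)

This is shift-reflexivity; the standard corresponding axiom is T□: □(□ψ → ψ).
Suppose □(□ψ→ψ) is valid. Take Rxy and set V(ψ)={w : Ryw}. Then at y, □ψ holds; since □(□ψ→ψ) at x, □ψ→ψ at y, so ψ at y, i.e. Ryy.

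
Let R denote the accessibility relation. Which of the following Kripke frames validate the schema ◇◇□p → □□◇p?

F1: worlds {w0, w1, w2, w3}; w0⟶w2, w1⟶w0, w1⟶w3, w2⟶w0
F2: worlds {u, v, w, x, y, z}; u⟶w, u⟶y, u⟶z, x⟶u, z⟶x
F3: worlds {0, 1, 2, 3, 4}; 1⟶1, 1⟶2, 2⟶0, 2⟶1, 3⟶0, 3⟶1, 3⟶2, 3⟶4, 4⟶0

Frame correspondent (Sahlqvist): ∀x ∀y ∀z ((xR²y ∧ xR²z) → ∃w (yRw ∧ zRw)) — i.e. a generalized confluence (Geach) condition.
F1: ✓.
F2: fails — xR²w, xR²w but no t with wRt and wRt.
F3: fails — 1R²0, 1R²0 but no w with 0Rw and 0Rw.

F1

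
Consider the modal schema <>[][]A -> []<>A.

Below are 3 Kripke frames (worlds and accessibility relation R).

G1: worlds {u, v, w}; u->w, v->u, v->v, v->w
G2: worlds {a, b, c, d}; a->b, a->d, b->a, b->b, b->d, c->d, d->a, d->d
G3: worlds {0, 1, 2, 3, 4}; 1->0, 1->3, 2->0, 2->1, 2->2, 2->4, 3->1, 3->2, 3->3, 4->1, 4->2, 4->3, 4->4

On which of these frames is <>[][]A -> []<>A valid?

Frame correspondent (Sahlqvist): forall x forall y forall z ((xRy & xRz) -> exists w (y R^2 w & zRw)) — i.e. a generalized confluence (Geach) condition.
G1: fails — uRw, uRw but no t with wR²t and wRt.
G2: satisfies the condition.
G3: fails — 1R0, 1R0 but no w with 0R²w and 0Rw.
Valid on: G2.

G2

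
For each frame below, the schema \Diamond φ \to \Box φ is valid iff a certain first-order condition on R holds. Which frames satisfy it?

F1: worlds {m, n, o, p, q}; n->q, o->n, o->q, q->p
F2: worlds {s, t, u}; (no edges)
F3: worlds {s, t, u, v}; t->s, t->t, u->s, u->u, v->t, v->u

Frame correspondent (Sahlqvist): \forall x \forall y \forall z (Rxy \wedge Rxz \to y = z) — i.e. partial functionality.
F1: fails — o sees both n and q.
F2: satisfies the condition.
F3: fails — t sees both s and t.
Valid on: F2.

F2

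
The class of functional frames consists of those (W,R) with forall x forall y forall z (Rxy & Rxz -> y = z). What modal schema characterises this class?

◇ψ → □ψ

This is partial functionality; the standard corresponding axiom is CD: ◇ψ → □ψ.
Suppose ◇ψ→□ψ is valid. Take Rxy, Rxz and set V(ψ)={y}. Then ◇ψ at x, so □ψ at x, so ψ at z, i.e. z=y.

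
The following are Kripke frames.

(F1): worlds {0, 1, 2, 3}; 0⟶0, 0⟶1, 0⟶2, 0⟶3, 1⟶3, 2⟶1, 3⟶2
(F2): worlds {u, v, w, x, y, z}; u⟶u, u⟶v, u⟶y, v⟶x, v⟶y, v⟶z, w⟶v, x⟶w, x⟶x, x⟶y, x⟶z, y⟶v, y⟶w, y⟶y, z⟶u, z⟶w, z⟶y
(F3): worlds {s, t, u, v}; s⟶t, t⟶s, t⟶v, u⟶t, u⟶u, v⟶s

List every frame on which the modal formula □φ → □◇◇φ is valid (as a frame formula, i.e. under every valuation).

This is the axiom for a generalized confluence (Geach) condition; its first-order frame correspondent is ∀x ∀z (xRz → ∃w (xRw ∧ zR²w)).
(F1): fails — 1R3 but no w with 1Rw and 3R²w.
(F2): ✓.
(F3): fails — tRv but no w with tRw and vR²w.
Valid on: (F2).

(F2)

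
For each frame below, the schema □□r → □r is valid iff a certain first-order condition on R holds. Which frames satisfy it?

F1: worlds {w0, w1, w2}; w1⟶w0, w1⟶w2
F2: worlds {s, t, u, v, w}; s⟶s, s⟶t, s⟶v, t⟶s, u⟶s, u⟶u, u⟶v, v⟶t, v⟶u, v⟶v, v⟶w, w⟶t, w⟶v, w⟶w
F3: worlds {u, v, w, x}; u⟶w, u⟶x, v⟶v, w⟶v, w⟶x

The schema corresponds to density: ∀x ∀y (Rxy → ∃z (Rxz ∧ Rzy)).
F1: fails — Rw1w2 but no z with Rw1z and Rzw2.
F2: holds.
F3: fails — Rwx but no z with Rwz and Rzx.

F2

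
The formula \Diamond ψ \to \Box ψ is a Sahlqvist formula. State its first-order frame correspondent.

Partial functionality

Suppose ◇ψ→□ψ is valid. Take Rxy, Rxz and set V(ψ)={y}. Then ◇ψ at x, so □ψ at x, so ψ at z, i.e. z=y.
The converse is a direct semantic check.
So the correspondent is partial functionality.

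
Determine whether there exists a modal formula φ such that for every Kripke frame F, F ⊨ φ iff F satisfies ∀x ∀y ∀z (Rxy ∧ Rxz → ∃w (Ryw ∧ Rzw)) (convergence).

Yes, by ◇□p → □◇p

Yes: it is convergence, defined by the .2 schema ◇□p → □◇p.
Suppose ◇□p→□◇p is valid. Take Rxy, Rxz and set V(p)={w : Ryw}. Then □p at y so ◇□p at x, so □◇p at x, so ◇p at z, giving w with Rzw and Ryw.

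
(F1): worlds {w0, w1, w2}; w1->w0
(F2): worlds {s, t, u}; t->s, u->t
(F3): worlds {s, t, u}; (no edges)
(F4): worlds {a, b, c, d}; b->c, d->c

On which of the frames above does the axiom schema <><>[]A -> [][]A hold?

(F1), (F3), (F4)

The schema corresponds to a generalized confluence (Geach) condition: forall x forall y forall z ((x R^2 y & x R^2 z) -> exists w (yRw & z = w)).
(F1): condition met.
(F2): fails — uR²s, uR²s but no w with sRw and s=w.
(F3): condition met.
(F4): condition met.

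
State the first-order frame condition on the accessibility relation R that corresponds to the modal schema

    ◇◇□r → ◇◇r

∀x ∀y (xR²y → ∃w (yRw ∧ xR²w))

This is a Sahlqvist (Geach-type) schema ◇^2□^1r → □^0◇^2r.
Minimal-valuation argument: fix x; take any y with xR^2y and any z with xR^0z. Set V(r) to the set of worlds R-reachable from y in exactly 1 step. Then □^1r holds at y, so the antecedent holds at x; validity forces ◇^2r at z, giving a w with zR^2w and yR^1w.
First-order correspondent: ∀x ∀y (xR²y → ∃w (yRw ∧ xR²w)).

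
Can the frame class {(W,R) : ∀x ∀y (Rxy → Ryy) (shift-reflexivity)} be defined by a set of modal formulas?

Definable; □(□q → q) defines it

Yes: it is shift-reflexivity, defined by the T□ schema □(□q → q).
Suppose □(□q→q) is valid. Take Rxy and set V(q)={w : Ryw}. Then at y, □q holds; since □(□q→q) at x, □q→q at y, so q at y, i.e. Ryy.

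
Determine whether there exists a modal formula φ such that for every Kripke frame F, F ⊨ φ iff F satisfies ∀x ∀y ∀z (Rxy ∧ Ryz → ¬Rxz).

Any modally definable frame class is closed under surjective bounded morphisms.
The 7-cycle (worlds a,b,c,d,e,f,g with a→b→c→d→e→f→g→a) is intransitive. Mapping every world to a single reflexive point • is a surjective bounded morphism; the reflexive point is not intransitive (R••∧R•• but R••).
So the class is not modally definable.

Not definable by any modal formula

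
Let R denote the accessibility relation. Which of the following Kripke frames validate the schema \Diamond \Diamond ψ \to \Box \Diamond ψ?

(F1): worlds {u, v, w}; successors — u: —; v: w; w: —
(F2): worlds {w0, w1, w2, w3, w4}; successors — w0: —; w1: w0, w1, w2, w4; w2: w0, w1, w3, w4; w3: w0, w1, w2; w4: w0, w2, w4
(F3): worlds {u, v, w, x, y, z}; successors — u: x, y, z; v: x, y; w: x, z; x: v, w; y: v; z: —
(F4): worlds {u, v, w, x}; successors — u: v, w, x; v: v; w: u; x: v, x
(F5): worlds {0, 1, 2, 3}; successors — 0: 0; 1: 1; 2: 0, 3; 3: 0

Frame correspondent (Sahlqvist): \forall x \forall y \forall z ((x R^2 y \wedge xRz) \to \exists w (y = w \wedge zRw)) — i.e. a generalized confluence (Geach) condition.
(F1): holds.
(F2): fails — w1R²w0, w1Rw0 but no w with w0=w and w0Rw.
(F3): fails — uR²v, uRz but no t with v=t and zRt.
(F4): fails — uR²u, uRv but no t with u=t and vRt.
(F5): holds.
Valid on: (F1), (F5).

(F1), (F5)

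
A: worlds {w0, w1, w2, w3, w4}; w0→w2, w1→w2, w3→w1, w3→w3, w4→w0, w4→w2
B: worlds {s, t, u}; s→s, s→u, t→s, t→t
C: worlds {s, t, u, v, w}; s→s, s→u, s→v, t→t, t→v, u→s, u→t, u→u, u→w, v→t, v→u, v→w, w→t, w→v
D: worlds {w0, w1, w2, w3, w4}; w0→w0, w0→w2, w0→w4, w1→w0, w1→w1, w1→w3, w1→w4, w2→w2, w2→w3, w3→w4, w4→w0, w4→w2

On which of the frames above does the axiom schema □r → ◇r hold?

The schema corresponds to seriality: ∀x ∃y Rxy.
A: fails — world w2 has no successor.
B: fails — world u has no successor.
C: satisfies the condition.
D: satisfies the condition.
Valid on: C, D.

C, D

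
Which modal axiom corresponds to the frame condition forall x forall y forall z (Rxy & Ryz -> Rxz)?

This is transitivity; the standard corresponding axiom is 4: □r → □□r.

□r → □□r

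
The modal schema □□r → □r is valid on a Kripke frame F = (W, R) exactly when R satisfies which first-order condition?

Suppose □□r→□r is valid. Take Rxy and set V(r)={w : xR²w}. Then □□r at x, so □r at x, so r at y, i.e. ∃z(Rxz∧Rzy).

density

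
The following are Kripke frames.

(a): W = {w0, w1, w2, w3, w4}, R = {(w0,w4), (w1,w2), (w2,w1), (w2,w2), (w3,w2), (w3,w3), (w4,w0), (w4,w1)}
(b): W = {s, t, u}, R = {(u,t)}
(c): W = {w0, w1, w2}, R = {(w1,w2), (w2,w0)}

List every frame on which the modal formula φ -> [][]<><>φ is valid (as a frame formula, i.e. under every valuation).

The schema corresponds to a generalized confluence (Geach) condition: forall x forall z (x R^2 z -> exists w (x = w & z R^2 w)).
(a): fails — w0R²w1 but no w with w0=w and w1R²w.
(b): holds.
(c): fails — w1R²w0 but no w with w1=w and w0R²w.

(b)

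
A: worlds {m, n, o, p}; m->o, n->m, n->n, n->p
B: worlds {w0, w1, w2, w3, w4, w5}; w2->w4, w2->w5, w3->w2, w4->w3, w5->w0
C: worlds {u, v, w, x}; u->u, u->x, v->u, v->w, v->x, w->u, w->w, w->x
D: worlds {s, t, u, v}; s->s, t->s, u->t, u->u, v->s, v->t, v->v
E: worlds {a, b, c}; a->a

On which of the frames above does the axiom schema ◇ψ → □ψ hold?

Frame correspondent (Sahlqvist): ∀x ∀y ∀z (Rxy ∧ Rxz → y = z) — i.e. partial functionality.
A: fails — n sees both m and n.
B: fails — w2 sees both w4 and w5.
C: fails — u sees both u and x.
D: fails — u sees both t and u.
E: ✓.
Valid on: E.

E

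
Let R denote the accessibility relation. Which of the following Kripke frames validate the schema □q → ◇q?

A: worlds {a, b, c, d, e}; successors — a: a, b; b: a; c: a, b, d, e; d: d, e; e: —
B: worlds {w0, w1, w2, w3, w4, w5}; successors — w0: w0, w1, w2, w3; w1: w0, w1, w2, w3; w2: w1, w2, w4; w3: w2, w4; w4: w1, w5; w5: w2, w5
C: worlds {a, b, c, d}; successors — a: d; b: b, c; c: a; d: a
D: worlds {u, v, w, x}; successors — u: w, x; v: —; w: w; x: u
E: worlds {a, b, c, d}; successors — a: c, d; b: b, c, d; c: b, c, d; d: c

The schema corresponds to seriality: ∀x ∃y Rxy.
A: fails — world e has no successor.
B: condition met.
C: condition met.
D: fails — world v has no successor.
E: condition met.

B, C, E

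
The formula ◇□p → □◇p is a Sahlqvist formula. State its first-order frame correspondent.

Suppose ◇□p→□◇p is valid. Take Rxy, Rxz and set V(p)={w : Ryw}. Then □p at y so ◇□p at x, so □◇p at x, so ◇p at z, giving w with Rzw and Ryw.

Convergence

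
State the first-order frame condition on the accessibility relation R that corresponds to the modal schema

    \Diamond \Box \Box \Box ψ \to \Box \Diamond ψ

\forall x \forall y \forall z ((xRy \wedge xRz) \to \exists w (y R^3 w \wedge zRw))

This is a Sahlqvist (Geach-type) schema ◇^1□^3ψ → □^1◇^1ψ.
Minimal-valuation argument: fix x; take any y with xR^1y and any z with xR^1z. Set V(ψ) to the set of worlds R-reachable from y in exactly 3 steps. Then □^3ψ holds at y, so the antecedent holds at x; validity forces ◇^1ψ at z, giving a w with zR^1w and yR^3w.
First-order correspondent: \forall x \forall y \forall z ((xRy \wedge xRz) \to \exists w (y R^3 w \wedge zRw)).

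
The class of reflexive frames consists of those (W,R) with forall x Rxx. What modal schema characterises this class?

A defining formula is □p → p (the T axiom).
Suppose □p→p is valid. At any x set V(p)={w : Rxw}. Then □p holds at x, so p holds at x, i.e. Rxx.

□p → p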